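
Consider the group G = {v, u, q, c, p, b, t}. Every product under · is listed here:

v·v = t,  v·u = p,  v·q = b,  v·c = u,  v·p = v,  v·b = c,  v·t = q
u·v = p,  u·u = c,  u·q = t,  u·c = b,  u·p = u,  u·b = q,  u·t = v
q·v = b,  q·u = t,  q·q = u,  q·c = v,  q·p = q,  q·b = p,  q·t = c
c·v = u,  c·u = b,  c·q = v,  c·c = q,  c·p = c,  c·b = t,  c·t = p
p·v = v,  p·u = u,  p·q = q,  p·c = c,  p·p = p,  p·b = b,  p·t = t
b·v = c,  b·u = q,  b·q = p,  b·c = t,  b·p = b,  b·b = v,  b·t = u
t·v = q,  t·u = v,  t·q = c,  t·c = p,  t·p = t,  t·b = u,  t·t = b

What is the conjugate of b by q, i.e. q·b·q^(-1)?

The identity is p. In row q, the entry p sits in column b, so q^(-1) = b.
q·b = p
p·b = b
(Structurally, G here is isomorphic to the cyclic group Z_7.)

b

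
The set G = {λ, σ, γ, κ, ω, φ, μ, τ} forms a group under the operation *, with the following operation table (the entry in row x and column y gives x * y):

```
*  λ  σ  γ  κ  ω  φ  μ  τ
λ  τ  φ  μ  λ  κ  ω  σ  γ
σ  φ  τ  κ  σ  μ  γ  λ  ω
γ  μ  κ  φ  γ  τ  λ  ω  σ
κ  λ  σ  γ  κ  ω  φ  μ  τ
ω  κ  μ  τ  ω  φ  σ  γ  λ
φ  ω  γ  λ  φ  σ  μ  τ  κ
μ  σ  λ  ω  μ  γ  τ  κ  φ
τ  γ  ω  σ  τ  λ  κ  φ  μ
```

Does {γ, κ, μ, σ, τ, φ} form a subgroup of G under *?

τ * σ = ω, which is not in {γ, κ, μ, σ, τ, φ}.
The subset is not closed under *, so it is not a subgroup.

No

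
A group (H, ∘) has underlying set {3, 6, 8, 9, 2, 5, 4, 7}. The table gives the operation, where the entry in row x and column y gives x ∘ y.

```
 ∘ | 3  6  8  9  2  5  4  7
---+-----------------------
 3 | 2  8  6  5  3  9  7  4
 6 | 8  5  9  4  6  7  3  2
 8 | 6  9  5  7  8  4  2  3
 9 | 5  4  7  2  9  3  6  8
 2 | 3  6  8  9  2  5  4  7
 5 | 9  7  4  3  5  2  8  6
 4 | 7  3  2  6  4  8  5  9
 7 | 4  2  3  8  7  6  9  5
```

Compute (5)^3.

5

5^1 = 5
5^2 = 5 ∘ 5 = 2
5^3 = 2 ∘ 5 = 5
(Structurally, H here is isomorphic to Z_2 x Z_4.)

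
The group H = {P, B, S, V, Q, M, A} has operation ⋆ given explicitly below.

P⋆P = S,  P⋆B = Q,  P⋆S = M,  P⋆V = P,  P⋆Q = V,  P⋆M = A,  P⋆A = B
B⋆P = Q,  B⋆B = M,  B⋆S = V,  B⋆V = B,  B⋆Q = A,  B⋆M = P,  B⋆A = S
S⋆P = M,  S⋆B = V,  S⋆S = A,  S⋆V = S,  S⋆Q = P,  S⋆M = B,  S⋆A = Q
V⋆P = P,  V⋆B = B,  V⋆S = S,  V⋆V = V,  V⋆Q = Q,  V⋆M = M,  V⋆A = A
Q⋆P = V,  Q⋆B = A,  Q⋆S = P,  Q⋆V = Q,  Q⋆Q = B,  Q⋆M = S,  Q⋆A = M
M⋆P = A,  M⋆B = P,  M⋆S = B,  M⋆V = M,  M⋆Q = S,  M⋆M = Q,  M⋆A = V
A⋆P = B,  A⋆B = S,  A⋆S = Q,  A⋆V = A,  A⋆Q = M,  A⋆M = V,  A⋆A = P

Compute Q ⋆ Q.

Read row Q, column Q: Q ⋆ Q = B.

B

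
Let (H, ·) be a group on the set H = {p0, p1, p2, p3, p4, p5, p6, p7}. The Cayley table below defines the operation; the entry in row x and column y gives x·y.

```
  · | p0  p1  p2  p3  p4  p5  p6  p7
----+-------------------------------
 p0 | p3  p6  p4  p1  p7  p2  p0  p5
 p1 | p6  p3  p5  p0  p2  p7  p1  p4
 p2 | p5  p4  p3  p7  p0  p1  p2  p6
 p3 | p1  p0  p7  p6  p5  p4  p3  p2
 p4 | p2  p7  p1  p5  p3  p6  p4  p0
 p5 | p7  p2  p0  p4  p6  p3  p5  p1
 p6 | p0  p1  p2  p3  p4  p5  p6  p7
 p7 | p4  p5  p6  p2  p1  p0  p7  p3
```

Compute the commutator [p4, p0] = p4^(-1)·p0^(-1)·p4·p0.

Identity is p6; from the table p4^(-1) = p5 and p0^(-1) = p1.
p5·p1 = p2
p2·p4 = p0
p0·p0 = p3

p3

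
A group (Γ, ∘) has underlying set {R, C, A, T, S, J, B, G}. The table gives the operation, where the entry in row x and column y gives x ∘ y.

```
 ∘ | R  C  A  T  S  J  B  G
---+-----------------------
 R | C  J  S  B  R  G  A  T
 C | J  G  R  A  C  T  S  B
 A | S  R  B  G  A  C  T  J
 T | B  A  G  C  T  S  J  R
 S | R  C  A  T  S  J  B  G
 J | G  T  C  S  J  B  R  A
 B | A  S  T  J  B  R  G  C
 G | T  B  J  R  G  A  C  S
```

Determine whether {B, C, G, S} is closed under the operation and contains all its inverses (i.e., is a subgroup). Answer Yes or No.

{B, C, G, S} contains the identity S.
Checking products: every product of two elements of {B, C, G, S} (read from the table) lies in {B, C, G, S}, so the set is closed.
In a finite group, a nonempty closed subset is a subgroup. So {B, C, G, S} ≤ Γ.

Yes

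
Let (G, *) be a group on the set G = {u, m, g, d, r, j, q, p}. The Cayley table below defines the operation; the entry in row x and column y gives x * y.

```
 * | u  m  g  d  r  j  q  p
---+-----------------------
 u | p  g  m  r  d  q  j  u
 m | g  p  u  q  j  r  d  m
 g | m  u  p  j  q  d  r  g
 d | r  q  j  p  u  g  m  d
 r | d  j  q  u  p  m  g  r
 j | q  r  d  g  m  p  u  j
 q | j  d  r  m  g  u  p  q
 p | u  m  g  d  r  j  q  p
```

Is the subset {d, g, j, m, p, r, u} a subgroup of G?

No

g * r = q, which is not in {d, g, j, m, p, r, u}.
The subset is not closed under *, so it is not a subgroup.
(Structurally, G here is isomorphic to the elementary abelian group (Z_2)^3.)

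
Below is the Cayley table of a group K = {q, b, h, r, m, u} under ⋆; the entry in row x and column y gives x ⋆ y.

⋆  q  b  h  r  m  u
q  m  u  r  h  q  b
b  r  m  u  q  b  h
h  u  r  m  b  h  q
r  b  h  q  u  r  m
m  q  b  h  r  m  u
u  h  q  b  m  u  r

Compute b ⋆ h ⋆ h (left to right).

b

b ⋆ h = u
u ⋆ h = b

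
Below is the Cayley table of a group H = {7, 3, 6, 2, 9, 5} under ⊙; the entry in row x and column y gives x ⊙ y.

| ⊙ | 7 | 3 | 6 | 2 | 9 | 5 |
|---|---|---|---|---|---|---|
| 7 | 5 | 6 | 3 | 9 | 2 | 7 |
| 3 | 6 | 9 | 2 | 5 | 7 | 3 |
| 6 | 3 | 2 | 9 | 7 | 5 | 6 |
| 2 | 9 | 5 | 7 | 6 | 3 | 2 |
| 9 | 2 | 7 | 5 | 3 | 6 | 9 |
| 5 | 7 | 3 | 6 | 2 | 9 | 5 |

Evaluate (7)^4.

7^1 = 7
7^2 = 7 ⊙ 7 = 5
7^3 = 5 ⊙ 7 = 7
7^4 = 7 ⊙ 7 = 5

5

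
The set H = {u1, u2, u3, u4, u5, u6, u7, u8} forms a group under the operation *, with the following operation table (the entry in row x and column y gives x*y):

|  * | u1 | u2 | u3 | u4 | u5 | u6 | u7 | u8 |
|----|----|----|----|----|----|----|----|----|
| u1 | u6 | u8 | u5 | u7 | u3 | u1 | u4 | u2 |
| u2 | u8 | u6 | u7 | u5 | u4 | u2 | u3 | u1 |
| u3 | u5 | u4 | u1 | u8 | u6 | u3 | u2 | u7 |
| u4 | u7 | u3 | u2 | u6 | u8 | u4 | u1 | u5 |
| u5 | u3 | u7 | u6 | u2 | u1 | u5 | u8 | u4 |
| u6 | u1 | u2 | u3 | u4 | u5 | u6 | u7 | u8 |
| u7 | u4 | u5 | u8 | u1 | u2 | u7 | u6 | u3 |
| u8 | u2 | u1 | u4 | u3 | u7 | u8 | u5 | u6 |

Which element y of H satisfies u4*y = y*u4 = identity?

u4

First locate the identity: row u6 matches the header, so u6 is the identity.
Scan row u4 for u6: u4*u4 = u6. Hence u4^(-1) = u4.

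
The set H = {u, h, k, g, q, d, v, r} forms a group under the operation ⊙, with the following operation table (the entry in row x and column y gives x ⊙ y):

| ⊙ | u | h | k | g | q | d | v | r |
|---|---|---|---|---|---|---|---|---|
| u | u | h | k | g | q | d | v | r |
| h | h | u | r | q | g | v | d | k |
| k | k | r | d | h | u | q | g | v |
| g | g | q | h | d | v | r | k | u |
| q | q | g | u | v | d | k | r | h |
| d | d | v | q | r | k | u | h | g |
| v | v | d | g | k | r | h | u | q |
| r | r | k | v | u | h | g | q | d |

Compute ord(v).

The identity element is u (its row matches the header).
v^1 = v
v^2 = v ⊙ v = u
The first power of v equal to the identity is v^2, so ord(v) = 2.

2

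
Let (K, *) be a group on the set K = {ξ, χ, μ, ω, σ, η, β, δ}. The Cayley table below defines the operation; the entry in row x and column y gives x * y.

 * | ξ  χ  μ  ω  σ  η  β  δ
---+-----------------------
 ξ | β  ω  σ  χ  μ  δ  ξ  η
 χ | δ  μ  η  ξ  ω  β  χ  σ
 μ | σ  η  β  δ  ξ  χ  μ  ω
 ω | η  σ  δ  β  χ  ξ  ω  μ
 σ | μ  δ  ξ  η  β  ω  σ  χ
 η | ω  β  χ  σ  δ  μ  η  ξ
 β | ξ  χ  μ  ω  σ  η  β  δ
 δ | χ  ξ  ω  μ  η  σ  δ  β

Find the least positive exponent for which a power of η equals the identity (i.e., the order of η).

4

The identity element is β (its row matches the header).
η^1 = η
η^2 = η * η = μ
η^3 = μ * η = χ
η^4 = χ * η = β
The first power of η equal to the identity is η^4, so ord(η) = 4.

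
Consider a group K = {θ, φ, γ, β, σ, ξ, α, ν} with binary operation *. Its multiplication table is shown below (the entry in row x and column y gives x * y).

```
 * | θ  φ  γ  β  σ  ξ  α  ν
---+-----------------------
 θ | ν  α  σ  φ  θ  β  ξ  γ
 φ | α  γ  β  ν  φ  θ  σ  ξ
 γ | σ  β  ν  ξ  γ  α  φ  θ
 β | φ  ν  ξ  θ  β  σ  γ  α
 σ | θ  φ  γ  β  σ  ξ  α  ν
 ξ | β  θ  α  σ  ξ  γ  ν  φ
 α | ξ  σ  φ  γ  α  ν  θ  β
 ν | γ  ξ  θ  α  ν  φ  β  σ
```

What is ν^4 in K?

σ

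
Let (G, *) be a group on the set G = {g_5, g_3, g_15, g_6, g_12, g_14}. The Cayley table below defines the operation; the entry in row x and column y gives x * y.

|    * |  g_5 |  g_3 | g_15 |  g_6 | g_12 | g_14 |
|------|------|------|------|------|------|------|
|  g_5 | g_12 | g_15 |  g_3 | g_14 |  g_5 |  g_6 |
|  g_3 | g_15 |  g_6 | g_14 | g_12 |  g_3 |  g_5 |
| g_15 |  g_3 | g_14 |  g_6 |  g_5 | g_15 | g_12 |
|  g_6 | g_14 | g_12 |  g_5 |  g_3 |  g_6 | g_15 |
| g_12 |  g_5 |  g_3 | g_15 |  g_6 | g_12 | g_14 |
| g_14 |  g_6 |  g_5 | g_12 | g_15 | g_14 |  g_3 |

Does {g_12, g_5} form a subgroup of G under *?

Yes

{g_12, g_5} contains the identity g_12.
Checking products: every product of two elements of {g_12, g_5} (read from the table) lies in {g_12, g_5}, so the set is closed.
In a finite group, a nonempty closed subset is a subgroup. So {g_12, g_5} ≤ G.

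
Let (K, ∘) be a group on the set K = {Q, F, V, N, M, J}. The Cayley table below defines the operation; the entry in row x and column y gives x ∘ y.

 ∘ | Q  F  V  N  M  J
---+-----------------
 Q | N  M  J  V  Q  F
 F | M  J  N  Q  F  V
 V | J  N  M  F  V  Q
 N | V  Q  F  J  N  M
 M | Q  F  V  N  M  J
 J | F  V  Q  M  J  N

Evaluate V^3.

V^1 = V
V^2 = V ∘ V = M
V^3 = M ∘ V = V

V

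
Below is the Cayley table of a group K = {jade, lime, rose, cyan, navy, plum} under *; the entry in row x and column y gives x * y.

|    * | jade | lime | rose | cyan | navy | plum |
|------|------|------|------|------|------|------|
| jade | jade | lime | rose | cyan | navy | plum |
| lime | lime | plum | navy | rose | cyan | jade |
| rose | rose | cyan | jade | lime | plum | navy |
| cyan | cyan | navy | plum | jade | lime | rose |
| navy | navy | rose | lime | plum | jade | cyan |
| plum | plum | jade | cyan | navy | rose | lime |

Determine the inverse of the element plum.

First locate the identity: row jade matches the header, so jade is the identity.
Scan row plum for jade: plum * lime = jade. Hence plum^(-1) = lime.

lime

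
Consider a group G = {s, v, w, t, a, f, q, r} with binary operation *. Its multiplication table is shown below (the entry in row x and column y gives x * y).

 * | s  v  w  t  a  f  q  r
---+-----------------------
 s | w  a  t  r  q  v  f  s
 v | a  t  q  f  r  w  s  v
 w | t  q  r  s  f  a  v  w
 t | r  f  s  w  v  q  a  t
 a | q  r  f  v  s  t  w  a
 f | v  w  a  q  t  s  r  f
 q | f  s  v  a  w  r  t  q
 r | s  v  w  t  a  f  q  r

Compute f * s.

v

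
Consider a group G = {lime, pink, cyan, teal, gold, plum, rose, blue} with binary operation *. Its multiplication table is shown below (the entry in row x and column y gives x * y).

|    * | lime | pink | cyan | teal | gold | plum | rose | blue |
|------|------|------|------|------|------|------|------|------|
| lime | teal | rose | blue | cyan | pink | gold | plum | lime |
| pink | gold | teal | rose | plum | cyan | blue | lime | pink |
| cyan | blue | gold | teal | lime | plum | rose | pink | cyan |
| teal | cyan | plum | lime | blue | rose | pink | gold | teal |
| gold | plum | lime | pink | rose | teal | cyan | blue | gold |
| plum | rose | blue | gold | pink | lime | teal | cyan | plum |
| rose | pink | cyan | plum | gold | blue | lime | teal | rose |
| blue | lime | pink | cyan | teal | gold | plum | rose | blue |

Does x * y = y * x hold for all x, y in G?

No

rose * cyan = plum but cyan * rose = pink.
Since rose and cyan do not commute, G is not abelian.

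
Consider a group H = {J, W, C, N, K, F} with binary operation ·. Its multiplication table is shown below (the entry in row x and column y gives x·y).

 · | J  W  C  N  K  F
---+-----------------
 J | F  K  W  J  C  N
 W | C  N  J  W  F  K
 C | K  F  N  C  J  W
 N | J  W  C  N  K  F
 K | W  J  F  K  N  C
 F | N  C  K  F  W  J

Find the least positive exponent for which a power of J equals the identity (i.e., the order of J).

3

The identity element is N (its row matches the header).
J^1 = J
J^2 = J·J = F
J^3 = F·J = N
The first power of J equal to the identity is J^3, so ord(J) = 3.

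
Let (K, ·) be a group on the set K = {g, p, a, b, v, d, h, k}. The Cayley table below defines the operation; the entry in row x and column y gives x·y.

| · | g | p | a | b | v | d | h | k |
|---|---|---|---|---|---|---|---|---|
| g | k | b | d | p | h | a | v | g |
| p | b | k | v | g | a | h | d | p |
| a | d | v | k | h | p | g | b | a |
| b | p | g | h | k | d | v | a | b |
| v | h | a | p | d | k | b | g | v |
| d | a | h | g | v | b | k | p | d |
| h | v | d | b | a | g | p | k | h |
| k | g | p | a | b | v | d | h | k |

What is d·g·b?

d·g = a
a·b = h

h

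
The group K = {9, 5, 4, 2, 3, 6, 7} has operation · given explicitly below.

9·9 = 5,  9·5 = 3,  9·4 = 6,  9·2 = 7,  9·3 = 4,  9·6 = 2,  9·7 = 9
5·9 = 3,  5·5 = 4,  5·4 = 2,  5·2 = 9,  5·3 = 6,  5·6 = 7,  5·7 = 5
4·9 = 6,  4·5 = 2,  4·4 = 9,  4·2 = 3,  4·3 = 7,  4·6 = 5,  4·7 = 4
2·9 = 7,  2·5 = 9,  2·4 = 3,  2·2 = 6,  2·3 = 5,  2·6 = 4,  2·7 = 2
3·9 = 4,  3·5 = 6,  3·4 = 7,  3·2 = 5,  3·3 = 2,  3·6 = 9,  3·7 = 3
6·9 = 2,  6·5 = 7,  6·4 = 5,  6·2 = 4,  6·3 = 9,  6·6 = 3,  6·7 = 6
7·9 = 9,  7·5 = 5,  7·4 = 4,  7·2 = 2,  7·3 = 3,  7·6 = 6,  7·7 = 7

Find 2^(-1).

9

First locate the identity: row 7 matches the header, so 7 is the identity.
Scan row 2 for 7: 2·9 = 7. Hence 2^(-1) = 9.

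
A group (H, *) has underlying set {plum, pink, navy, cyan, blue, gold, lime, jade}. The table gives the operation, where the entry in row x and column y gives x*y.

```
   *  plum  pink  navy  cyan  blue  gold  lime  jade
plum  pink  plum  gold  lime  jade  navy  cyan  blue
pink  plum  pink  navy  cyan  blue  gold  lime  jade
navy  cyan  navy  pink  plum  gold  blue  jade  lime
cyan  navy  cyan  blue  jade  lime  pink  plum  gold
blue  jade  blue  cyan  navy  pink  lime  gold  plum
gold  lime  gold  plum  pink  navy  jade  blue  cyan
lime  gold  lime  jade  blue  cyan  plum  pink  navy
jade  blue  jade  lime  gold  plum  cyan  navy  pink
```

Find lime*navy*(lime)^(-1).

The identity is pink. In row lime, the entry pink sits in column lime, so lime^(-1) = lime.
lime*navy = jade
jade*lime = navy
(Structurally, H here is isomorphic to the dihedral group D_4.)

navy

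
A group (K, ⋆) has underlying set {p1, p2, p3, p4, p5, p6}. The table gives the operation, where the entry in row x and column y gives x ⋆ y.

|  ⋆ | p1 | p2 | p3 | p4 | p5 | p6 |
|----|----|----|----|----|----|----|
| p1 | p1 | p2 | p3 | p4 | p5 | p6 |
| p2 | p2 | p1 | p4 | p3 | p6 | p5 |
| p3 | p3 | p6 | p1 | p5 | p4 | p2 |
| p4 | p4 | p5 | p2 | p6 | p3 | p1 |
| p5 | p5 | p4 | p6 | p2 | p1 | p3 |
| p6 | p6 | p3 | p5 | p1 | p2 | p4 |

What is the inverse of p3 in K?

First locate the identity: row p1 matches the header, so p1 is the identity.
Scan row p3 for p1: p3 ⋆ p3 = p1. Hence p3^(-1) = p3.

p3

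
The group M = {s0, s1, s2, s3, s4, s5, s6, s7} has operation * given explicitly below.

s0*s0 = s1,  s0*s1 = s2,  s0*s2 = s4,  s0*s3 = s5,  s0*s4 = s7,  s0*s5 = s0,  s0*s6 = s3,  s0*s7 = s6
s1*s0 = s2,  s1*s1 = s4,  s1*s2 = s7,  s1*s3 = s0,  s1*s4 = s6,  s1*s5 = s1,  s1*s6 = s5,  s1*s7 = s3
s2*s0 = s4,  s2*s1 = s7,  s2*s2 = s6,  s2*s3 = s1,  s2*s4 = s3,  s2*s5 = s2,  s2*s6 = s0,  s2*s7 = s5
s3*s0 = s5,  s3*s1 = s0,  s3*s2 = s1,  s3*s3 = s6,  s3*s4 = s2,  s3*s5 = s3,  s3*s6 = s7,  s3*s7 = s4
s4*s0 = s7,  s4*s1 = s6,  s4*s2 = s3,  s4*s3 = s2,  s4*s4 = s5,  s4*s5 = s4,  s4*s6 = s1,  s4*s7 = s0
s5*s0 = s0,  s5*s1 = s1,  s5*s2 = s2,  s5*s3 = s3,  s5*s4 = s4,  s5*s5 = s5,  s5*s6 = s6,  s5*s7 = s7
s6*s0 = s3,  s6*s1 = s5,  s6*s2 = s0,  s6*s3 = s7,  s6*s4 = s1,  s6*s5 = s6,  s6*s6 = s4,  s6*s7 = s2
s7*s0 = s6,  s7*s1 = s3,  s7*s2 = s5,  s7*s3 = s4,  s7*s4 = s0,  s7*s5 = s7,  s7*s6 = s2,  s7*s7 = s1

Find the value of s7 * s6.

Read row s7, column s6: s7 * s6 = s2.

s2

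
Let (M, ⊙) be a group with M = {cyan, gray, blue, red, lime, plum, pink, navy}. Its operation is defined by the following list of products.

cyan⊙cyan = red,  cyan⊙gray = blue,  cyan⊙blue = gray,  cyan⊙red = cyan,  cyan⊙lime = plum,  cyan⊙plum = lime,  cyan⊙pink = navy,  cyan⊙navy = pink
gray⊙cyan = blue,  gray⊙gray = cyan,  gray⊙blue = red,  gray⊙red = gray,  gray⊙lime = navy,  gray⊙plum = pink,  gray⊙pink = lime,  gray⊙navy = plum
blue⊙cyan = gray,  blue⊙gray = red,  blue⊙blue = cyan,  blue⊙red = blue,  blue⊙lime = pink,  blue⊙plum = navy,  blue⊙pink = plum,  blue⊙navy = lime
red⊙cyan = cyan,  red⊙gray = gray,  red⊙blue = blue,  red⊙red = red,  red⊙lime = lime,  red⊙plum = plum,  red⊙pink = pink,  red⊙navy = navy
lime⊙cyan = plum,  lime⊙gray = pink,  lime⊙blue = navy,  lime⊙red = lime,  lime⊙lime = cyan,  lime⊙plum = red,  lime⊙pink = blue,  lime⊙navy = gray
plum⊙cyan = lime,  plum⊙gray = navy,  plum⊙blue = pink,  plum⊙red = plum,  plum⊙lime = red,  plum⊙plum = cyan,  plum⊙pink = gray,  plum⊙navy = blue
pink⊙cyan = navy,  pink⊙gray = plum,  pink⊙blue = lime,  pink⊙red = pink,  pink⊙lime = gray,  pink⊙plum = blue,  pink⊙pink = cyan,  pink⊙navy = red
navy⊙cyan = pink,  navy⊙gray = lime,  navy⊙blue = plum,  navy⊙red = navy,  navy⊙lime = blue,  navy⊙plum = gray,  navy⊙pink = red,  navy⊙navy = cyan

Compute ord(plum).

The identity element is red (its row matches the header).
plum^1 = plum
plum^2 = plum ⊙ plum = cyan
plum^3 = cyan ⊙ plum = lime
plum^4 = lime ⊙ plum = red
The first power of plum equal to the identity is plum^4, so ord(plum) = 4.

4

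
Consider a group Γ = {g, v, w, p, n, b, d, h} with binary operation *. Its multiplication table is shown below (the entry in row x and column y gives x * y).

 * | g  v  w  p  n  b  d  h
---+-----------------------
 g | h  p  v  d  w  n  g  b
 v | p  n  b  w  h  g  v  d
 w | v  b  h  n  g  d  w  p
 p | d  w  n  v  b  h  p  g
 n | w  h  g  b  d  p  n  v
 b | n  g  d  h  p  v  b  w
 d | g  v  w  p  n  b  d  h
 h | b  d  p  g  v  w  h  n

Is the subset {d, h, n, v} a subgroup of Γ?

Yes

{d, h, n, v} contains the identity d.
Checking products: every product of two elements of {d, h, n, v} (read from the table) lies in {d, h, n, v}, so the set is closed.
In a finite group, a nonempty closed subset is a subgroup. So {d, h, n, v} ≤ Γ.
(Structurally, Γ here is isomorphic to the cyclic group Z_8.)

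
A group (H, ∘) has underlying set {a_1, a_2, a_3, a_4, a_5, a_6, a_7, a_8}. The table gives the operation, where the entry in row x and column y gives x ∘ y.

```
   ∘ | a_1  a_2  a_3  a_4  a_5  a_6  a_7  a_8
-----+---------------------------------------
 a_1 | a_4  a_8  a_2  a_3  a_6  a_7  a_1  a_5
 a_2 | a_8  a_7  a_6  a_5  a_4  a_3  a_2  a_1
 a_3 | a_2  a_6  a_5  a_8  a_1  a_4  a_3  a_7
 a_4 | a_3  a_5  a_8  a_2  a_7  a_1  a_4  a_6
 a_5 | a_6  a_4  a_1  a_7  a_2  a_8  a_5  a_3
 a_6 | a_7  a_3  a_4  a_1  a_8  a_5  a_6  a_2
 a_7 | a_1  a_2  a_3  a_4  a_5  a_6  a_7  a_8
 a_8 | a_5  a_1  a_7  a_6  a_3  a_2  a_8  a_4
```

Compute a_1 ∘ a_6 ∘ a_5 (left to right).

a_1 ∘ a_6 = a_7
a_7 ∘ a_5 = a_5
(Structurally, H here is isomorphic to the cyclic group Z_8.)

a_5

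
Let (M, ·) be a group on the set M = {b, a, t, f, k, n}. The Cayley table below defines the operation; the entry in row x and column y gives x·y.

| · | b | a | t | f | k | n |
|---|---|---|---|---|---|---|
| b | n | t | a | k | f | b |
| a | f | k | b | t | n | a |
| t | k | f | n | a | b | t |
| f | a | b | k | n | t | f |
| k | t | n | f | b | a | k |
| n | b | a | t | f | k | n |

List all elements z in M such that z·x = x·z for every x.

An element z is central iff its row equals its column in the table.
For b: b·a = t ≠ f = a·b, so b ∉ Z.
Checking each element this way leaves Z(M) = {n}.

{n}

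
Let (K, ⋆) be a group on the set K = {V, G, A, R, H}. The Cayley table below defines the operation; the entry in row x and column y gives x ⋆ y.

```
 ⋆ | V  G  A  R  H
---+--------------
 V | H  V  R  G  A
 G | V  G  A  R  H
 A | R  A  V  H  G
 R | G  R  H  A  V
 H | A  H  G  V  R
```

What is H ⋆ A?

Read row H, column A: H ⋆ A = G.
(Structurally, K here is isomorphic to the cyclic group Z_5.)

G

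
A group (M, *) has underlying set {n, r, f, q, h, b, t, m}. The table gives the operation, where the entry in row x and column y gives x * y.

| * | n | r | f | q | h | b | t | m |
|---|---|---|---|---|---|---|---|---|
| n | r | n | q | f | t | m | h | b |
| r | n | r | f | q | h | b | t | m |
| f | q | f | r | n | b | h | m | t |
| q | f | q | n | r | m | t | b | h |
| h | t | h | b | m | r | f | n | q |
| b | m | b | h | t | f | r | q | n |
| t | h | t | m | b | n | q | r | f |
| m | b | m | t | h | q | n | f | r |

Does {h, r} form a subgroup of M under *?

{h, r} contains the identity r.
Checking products: every product of two elements of {h, r} (read from the table) lies in {h, r}, so the set is closed.
In a finite group, a nonempty closed subset is a subgroup. So {h, r} ≤ M.
(Structurally, M here is isomorphic to the elementary abelian group (Z_2)^3.)

Yes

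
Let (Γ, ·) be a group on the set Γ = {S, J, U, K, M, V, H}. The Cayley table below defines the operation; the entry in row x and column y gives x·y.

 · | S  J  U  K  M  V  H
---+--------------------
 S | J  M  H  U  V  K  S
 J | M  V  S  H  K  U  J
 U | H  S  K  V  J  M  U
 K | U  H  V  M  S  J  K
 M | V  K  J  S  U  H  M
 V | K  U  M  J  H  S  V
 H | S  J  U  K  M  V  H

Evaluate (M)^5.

M^1 = M
M^2 = M·M = U
M^3 = U·M = J
M^4 = J·M = K
M^5 = K·M = S
(Structurally, Γ here is isomorphic to the cyclic group Z_7.)

S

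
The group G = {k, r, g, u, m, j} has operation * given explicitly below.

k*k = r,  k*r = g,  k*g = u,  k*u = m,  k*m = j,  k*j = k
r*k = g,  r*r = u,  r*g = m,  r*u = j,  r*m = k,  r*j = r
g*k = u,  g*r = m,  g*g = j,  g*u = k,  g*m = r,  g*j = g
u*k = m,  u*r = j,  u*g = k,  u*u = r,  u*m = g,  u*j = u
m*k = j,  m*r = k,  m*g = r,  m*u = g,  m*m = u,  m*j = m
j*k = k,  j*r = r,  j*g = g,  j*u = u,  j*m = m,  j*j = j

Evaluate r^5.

r^1 = r
r^2 = r * r = u
r^3 = u * r = j
r^4 = j * r = r
r^5 = r * r = u

u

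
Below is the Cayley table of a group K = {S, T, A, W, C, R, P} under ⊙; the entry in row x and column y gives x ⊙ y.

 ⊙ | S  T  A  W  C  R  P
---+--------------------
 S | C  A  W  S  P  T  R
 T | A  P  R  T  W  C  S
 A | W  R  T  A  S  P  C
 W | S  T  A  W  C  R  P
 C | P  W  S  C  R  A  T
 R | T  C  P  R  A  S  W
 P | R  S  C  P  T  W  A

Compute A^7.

W

A^1 = A
A^2 = A ⊙ A = T
A^3 = T ⊙ A = R
A^4 = R ⊙ A = P
A^5 = P ⊙ A = C
A^6 = C ⊙ A = S
A^7 = S ⊙ A = W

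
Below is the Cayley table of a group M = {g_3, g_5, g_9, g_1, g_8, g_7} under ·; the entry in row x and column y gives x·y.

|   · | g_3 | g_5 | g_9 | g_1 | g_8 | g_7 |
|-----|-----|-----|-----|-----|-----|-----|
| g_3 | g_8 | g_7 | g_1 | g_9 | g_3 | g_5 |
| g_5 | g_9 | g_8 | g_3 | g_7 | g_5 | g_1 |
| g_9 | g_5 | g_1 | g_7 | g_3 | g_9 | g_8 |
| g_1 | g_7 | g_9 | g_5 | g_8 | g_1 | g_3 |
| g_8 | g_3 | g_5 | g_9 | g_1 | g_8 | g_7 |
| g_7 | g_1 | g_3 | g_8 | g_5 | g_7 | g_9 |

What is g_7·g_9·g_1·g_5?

g_9

g_7·g_9 = g_8
g_8·g_1 = g_1
g_1·g_5 = g_9
(Structurally, M here is isomorphic to the symmetric group S_3.)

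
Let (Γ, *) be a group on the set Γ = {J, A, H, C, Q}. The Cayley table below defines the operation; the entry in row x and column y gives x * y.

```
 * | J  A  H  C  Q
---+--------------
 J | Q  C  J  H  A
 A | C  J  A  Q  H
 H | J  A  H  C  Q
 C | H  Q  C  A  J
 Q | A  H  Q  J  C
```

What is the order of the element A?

5

The identity element is H (its row matches the header).
A^1 = A
A^2 = A * A = J
A^3 = J * A = C
A^4 = C * A = Q
A^5 = Q * A = H
The first power of A equal to the identity is A^5, so ord(A) = 5.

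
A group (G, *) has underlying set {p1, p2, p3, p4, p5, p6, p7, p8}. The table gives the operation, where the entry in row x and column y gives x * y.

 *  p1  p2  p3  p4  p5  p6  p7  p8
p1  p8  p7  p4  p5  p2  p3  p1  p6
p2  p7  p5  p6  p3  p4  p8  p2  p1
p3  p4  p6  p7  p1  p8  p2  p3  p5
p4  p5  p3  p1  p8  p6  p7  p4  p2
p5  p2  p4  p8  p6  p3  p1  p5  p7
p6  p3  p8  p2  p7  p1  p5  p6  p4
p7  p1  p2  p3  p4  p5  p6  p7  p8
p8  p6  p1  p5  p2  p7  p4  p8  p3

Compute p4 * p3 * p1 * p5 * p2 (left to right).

p4 * p3 = p1
p1 * p1 = p8
p8 * p5 = p7
p7 * p2 = p2

p2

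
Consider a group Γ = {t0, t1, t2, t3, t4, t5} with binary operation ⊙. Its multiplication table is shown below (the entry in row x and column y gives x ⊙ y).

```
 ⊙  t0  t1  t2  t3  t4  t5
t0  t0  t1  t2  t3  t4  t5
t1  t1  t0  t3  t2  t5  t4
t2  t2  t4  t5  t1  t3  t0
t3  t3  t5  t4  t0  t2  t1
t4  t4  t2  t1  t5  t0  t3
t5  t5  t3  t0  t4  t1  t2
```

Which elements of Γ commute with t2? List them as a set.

Compare row t2 with column t2 entry by entry.
t5 ⊙ t2 = t0 = t2 ⊙ t5, so t5 commutes with t2.
t4 ⊙ t2 = t1 but t2 ⊙ t4 = t3, so t4 does not.
Collecting the elements that commute with t2: C(t2) = {t0, t2, t5}.

{t0, t2, t5}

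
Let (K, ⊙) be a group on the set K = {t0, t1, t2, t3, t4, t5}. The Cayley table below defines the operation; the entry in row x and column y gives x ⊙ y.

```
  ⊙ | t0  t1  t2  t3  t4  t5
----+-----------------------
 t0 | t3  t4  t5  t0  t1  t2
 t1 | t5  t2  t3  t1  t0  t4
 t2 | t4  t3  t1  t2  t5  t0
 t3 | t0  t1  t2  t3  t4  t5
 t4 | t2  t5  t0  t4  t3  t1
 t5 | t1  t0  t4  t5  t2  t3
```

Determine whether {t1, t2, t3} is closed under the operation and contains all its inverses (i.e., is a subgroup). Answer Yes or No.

Yes

{t1, t2, t3} contains the identity t3.
Checking products: every product of two elements of {t1, t2, t3} (read from the table) lies in {t1, t2, t3}, so the set is closed.
In a finite group, a nonempty closed subset is a subgroup. So {t1, t2, t3} ≤ K.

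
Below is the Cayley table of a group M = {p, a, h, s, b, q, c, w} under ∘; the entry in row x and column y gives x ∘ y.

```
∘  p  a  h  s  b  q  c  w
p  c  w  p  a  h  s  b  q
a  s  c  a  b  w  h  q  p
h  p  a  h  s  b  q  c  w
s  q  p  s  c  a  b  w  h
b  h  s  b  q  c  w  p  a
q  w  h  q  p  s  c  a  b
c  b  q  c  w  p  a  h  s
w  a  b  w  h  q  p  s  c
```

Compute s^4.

s^1 = s
s^2 = s ∘ s = c
s^3 = c ∘ s = w
s^4 = w ∘ s = h

h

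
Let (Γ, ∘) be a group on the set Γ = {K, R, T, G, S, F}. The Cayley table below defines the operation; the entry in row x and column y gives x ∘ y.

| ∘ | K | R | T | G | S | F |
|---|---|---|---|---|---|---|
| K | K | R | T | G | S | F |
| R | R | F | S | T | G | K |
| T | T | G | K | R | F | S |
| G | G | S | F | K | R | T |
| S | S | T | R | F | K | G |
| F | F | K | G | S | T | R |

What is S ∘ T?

Read row S, column T: S ∘ T = R.
(Structurally, Γ here is isomorphic to the symmetric group S_3.)

R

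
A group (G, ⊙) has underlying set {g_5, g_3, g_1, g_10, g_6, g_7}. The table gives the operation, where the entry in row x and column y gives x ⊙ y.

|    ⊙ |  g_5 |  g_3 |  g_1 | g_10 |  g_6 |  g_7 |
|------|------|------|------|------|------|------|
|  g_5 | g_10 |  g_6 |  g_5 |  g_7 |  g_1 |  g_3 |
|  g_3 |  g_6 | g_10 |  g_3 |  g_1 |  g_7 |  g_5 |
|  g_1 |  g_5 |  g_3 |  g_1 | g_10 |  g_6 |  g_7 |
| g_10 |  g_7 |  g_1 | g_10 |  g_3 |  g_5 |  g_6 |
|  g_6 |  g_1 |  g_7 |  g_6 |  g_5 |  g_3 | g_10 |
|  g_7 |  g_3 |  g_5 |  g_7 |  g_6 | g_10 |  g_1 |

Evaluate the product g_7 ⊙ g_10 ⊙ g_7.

g_10

g_7 ⊙ g_10 = g_6
g_6 ⊙ g_7 = g_10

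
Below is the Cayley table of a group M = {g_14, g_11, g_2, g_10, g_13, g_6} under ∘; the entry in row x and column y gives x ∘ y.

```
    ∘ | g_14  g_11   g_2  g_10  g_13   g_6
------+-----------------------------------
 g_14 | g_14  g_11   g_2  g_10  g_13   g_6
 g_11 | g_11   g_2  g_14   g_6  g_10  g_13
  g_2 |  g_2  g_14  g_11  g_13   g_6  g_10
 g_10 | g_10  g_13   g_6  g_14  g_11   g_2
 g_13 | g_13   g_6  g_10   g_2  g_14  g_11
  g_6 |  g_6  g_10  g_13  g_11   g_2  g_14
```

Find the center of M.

An element z is central iff its row equals its column in the table.
For g_13: g_13 ∘ g_11 = g_6 ≠ g_10 = g_11 ∘ g_13, so g_13 ∉ Z.
Checking each element this way leaves Z(M) = {g_14}.

{g_14}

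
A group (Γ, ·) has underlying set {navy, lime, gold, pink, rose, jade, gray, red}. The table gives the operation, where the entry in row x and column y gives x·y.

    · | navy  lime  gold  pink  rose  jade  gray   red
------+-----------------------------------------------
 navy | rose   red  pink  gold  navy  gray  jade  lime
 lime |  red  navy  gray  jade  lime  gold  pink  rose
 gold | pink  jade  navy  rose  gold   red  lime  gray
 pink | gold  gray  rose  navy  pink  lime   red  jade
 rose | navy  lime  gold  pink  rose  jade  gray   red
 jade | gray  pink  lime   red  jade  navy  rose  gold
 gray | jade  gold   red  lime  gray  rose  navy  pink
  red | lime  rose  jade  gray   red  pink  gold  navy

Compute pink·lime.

Read row pink, column lime: pink·lime = gray.
(Structurally, Γ here is isomorphic to the quaternion group Q_8.)

gray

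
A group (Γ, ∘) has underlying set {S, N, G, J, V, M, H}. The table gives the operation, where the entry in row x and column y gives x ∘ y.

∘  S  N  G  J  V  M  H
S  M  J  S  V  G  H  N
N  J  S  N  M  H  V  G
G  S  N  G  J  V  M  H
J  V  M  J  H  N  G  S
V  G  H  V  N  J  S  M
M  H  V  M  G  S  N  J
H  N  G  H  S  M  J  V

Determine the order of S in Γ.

The identity element is G (its row matches the header).
S^1 = S
S^2 = S ∘ S = M
S^3 = M ∘ S = H
S^4 = H ∘ S = N
S^5 = N ∘ S = J
S^6 = J ∘ S = V
S^7 = V ∘ S = G
The first power of S equal to the identity is S^7, so ord(S) = 7.
(Structurally, Γ here is isomorphic to the cyclic group Z_7.)

7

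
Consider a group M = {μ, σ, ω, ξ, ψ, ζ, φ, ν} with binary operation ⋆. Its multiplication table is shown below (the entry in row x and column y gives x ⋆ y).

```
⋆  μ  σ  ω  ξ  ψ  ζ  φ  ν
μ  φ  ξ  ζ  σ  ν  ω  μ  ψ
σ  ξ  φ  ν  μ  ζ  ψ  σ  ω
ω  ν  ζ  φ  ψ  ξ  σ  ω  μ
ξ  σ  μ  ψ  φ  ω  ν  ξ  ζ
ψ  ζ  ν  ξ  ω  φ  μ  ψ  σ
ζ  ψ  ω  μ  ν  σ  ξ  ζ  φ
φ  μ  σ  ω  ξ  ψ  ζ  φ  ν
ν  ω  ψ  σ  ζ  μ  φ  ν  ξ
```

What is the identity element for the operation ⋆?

φ

The identity e satisfies e ⋆ x = x for all x, so its row in the table reproduces the column headers.
Row φ reads: μ, σ, ω, ξ, ψ, ζ, φ, ν — exactly the header order. So φ is the identity.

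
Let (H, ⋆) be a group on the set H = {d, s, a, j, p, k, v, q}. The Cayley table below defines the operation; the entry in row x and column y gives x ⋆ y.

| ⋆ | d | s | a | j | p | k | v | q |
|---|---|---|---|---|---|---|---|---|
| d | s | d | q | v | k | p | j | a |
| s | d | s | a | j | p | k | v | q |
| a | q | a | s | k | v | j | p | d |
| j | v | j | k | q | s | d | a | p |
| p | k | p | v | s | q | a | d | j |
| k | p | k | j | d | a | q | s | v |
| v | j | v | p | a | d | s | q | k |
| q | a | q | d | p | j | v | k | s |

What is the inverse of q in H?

q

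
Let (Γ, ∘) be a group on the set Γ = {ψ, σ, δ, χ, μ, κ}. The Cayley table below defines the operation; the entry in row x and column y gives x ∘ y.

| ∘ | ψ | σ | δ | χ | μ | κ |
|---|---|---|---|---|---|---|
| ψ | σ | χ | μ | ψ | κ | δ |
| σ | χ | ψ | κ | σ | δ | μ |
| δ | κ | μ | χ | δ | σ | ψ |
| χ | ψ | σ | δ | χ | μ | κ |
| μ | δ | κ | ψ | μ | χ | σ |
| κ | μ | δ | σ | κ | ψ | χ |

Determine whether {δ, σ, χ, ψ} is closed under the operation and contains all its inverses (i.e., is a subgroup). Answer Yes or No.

ψ ∘ δ = μ, which is not in {δ, σ, χ, ψ}.
The subset is not closed under ∘, so it is not a subgroup.

No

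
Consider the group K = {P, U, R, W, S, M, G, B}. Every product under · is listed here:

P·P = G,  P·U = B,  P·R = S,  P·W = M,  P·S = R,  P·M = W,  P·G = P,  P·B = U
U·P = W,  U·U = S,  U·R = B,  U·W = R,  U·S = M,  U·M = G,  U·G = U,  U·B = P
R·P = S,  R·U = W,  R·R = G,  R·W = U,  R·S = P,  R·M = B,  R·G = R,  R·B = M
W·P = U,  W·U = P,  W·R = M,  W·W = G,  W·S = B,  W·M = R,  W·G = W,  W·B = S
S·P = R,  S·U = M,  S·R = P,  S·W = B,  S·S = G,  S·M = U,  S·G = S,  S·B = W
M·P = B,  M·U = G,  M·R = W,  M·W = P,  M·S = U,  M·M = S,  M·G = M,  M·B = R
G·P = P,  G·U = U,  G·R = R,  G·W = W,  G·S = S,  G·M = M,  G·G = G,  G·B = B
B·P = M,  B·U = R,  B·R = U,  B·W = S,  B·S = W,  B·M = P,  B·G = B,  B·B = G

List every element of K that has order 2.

{B, P, R, S, W}

Identity is G. Compute the order of each non-identity element by repeated multiplication:
  P: P → G  (order 2)
  U: U → S → M → G  (order 4)
  R: R → G  (order 2)
  W: W → G  (order 2)
  S: S → G  (order 2)
  M: M → S → U → G  (order 4)
  B: B → G  (order 2)
Elements of order 2: {B, P, R, S, W}.
(Structurally, K here is isomorphic to the dihedral group D_4.)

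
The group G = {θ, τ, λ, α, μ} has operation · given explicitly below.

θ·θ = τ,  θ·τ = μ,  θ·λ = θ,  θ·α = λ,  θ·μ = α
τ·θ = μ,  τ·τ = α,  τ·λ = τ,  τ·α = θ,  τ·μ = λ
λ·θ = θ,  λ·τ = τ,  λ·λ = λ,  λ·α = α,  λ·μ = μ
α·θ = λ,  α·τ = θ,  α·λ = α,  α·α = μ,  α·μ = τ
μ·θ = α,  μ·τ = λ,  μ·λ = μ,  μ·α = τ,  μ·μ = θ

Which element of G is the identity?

The identity e satisfies e·x = x for all x, so its row in the table reproduces the column headers.
Row λ reads: θ, τ, λ, α, μ — exactly the header order. So λ is the identity.

λ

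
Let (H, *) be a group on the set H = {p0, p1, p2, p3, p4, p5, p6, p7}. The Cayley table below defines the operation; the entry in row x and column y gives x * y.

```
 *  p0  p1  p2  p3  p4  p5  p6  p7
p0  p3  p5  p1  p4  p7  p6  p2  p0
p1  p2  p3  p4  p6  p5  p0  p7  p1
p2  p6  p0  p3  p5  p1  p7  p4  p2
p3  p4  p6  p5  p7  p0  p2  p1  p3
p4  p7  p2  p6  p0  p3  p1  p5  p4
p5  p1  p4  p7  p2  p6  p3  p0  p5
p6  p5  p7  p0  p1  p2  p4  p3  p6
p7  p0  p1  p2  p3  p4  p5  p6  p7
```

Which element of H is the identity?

The identity e satisfies e * x = x for all x, so its row in the table reproduces the column headers.
Row p7 reads: p0, p1, p2, p3, p4, p5, p6, p7 — exactly the header order. So p7 is the identity.
(Structurally, H here is isomorphic to the quaternion group Q_8.)

p7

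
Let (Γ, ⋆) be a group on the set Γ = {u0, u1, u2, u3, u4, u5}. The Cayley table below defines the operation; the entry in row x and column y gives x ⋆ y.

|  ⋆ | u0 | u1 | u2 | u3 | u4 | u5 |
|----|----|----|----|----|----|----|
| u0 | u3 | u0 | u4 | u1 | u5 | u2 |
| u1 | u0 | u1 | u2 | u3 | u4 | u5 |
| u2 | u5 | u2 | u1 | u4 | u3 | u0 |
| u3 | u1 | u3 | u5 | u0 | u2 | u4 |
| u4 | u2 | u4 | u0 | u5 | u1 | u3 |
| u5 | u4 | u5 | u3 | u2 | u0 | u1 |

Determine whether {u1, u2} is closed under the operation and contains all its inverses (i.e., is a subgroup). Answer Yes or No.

{u1, u2} contains the identity u1.
Checking products: every product of two elements of {u1, u2} (read from the table) lies in {u1, u2}, so the set is closed.
In a finite group, a nonempty closed subset is a subgroup. So {u1, u2} ≤ Γ.

Yes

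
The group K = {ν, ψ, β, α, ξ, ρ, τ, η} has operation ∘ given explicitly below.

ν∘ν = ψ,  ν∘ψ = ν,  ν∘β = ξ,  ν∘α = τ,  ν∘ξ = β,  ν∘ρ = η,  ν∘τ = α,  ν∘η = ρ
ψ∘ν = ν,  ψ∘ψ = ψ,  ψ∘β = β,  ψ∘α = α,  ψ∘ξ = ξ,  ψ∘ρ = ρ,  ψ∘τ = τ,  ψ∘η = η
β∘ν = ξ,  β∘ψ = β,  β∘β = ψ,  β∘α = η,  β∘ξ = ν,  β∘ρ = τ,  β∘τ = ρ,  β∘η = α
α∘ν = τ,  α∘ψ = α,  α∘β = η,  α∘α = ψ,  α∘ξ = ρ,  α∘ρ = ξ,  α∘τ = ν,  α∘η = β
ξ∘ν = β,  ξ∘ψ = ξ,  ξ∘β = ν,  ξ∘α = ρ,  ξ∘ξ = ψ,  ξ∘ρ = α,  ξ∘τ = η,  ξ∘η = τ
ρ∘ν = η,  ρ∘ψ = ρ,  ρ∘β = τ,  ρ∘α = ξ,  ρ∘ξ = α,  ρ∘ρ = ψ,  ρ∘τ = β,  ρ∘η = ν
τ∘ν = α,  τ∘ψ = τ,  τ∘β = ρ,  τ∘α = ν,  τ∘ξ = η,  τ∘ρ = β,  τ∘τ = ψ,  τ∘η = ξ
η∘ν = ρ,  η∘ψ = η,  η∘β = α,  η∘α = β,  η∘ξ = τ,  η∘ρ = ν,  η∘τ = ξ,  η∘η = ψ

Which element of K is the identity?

The identity e satisfies e ∘ x = x for all x, so its row in the table reproduces the column headers.
Row ψ reads: ν, ψ, β, α, ξ, ρ, τ, η — exactly the header order. So ψ is the identity.

ψ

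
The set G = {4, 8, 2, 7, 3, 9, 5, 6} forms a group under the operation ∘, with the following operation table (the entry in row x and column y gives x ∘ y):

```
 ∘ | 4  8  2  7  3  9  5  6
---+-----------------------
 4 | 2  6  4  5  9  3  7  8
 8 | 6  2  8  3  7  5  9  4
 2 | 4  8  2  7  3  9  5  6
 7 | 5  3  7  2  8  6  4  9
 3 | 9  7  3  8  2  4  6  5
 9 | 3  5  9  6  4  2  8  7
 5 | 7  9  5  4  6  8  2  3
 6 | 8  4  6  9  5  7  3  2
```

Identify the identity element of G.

The identity e satisfies e ∘ x = x for all x, so its row in the table reproduces the column headers.
Row 2 reads: 4, 8, 2, 7, 3, 9, 5, 6 — exactly the header order. So 2 is the identity.

2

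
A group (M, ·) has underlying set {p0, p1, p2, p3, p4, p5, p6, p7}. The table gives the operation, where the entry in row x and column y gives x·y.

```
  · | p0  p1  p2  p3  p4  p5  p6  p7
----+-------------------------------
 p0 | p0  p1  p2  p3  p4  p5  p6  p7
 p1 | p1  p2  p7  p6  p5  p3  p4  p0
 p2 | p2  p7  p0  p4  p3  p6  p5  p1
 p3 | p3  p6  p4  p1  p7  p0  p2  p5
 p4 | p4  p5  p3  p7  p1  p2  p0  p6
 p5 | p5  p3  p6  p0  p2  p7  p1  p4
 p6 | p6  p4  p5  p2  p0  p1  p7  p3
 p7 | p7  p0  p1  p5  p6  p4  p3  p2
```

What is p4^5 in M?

p4^1 = p4
p4^2 = p4·p4 = p1
p4^3 = p1·p4 = p5
p4^4 = p5·p4 = p2
p4^5 = p2·p4 = p3

p3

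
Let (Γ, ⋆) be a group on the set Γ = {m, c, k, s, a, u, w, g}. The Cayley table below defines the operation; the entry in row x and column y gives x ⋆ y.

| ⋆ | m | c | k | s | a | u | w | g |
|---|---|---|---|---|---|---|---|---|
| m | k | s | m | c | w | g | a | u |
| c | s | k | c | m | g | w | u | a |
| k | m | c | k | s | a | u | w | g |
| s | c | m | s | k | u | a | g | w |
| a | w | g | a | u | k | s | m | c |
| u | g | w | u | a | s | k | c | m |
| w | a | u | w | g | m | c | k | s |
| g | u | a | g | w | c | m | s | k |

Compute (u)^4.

u^1 = u
u^2 = u ⋆ u = k
u^3 = k ⋆ u = u
u^4 = u ⋆ u = k

k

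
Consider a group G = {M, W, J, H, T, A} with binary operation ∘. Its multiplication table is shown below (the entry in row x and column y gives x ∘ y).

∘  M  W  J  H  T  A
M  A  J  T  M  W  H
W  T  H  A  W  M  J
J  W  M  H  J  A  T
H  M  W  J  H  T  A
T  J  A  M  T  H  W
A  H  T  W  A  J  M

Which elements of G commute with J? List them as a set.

Compare row J with column J entry by entry.
W ∘ J = A but J ∘ W = M, so W does not.
Collecting the elements that commute with J: C(J) = {H, J}.

{H, J}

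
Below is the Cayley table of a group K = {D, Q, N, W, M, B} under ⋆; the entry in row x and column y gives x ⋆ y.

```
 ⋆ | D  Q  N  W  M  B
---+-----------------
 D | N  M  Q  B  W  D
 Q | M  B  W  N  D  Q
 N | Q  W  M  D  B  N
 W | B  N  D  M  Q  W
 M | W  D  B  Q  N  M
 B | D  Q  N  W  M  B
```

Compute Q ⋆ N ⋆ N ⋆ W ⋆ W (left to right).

Q ⋆ N = W
W ⋆ N = D
D ⋆ W = B
B ⋆ W = W

W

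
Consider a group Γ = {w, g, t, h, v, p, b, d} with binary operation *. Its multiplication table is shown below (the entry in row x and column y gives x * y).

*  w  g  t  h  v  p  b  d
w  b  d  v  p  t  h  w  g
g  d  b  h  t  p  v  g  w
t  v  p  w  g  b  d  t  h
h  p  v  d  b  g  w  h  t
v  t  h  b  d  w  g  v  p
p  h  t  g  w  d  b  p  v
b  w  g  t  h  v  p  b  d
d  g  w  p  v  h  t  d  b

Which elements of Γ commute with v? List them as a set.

Compare row v with column v entry by entry.
t * v = b = v * t, so t commutes with v.
g * v = p but v * g = h, so g does not.
Collecting the elements that commute with v: C(v) = {b, t, v, w}.

{b, t, v, w}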